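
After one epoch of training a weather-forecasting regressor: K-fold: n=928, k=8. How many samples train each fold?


Fold size = 928/8 = 116
Training per fold = 928 - 116 = 812

812


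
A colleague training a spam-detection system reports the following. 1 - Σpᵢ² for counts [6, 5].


Probabilities: [6/11, 5/11] ≈ [0.5455, 0.4545]
Σpᵢ² = (36 + 25)/11² = 61/121
Gini = 1 - Σpᵢ² = 1 - 61/121 = 0.4959

0.4959


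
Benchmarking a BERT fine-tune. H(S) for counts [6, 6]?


Probabilities: [6/12, 6/12] ≈ [0.5, 0.5]
H = -((6/12)·log₂(6/12) + (6/12)·log₂(6/12))
  = 1.0 bits

1.0 bits


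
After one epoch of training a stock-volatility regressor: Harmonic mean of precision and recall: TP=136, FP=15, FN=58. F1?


Precision = 136/151 = 0.9007
Recall = 136/194 = 0.701
F1 = 2·P·R/(P+R) = 2·TP/(2·TP+FP+FN) = 272/(272+15+58) = 272/345 = 0.7884

0.7884


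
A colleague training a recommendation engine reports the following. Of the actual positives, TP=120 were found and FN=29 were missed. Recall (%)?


Recall = TP/(TP+FN)
= 120/(120+29)
= 120/149 = 80.54%

80.54%


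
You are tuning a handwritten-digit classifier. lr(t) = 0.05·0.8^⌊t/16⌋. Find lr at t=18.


n_drops = ⌊18/16⌋ = 1
lr = 0.05·0.8^1 = 0.05·0.8 = 0.04

0.04


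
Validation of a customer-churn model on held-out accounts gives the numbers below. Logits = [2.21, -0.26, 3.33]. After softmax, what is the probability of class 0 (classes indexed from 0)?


Exponentials: e^2.21=9.1157, e^-0.26=0.7711, e^3.33=27.9383
Sum = 37.8251
Softmax = [0.241, 0.0204, 0.7386]
p[0] = 9.1157/37.8251 = 0.241

0.241


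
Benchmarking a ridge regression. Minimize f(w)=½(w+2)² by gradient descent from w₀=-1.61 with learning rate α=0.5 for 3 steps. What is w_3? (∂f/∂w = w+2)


step 1: grad = -1.61+2 = 0.39; w = -1.61 - 0.5·(0.39) = -1.805
step 2: grad = -1.805+2 = 0.195; w = -1.805 - 0.5·(0.195) = -1.9025
step 3: grad = -1.9025+2 = 0.0975; w = -1.9025 - 0.5·(0.0975) = -1.95125

-1.95125


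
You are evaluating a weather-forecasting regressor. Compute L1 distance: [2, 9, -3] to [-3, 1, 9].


d = |2+ 3| + |9-1| + |-3-9|
  = 5 + 8 + 12
  = 25

25


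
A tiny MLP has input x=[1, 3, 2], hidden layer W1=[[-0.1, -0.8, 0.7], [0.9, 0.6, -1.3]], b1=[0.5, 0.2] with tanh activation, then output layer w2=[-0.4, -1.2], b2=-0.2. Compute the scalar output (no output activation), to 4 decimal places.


z1[0] = (-0.1)·(1) + (-0.8)·(3) + (0.7)·(2) + 0.5 = -0.6
z1[1] = (0.9)·(1) + (0.6)·(3) + (-1.3)·(2) + 0.2 = 0.3
h = tanh(z1) = [-0.537, 0.2913]
output = (-0.4)·(-0.537) + (-1.2)·(0.2913) - 0.2 = -0.3348

-0.3348


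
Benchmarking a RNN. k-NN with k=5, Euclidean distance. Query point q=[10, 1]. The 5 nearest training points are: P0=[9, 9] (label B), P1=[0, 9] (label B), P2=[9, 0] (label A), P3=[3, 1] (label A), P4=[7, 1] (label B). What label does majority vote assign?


d(q,P0) = 8.0623  (label B)
d(q,P1) = 12.8062  (label B)
d(q,P2) = 1.4142  (label A)
d(q,P3) = 7.0  (label A)
d(q,P4) = 3.0  (label B)
Votes: A=2, B=3
Majority → B

B


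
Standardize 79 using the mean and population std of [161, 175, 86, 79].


μ = 125.25, σ = 43.1067
z = (79 - 125.25)/43.1067 = -1.0729

-1.0729


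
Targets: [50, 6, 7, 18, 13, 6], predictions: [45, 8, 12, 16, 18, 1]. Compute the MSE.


Squared errors: (50-45)²=25, (6-8)²=4, (7-12)²=25, (18-16)²=4, (13-18)²=25, (6-1)²=25
Sum = 108
MSE = 108/6 = 18

18


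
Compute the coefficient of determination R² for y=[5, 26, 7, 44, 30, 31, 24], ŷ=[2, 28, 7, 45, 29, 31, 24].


ȳ = 23.8571
SS_res = Σ(y-ŷ)² = 15
SS_tot = Σ(y-ȳ)² = 1138.86
R² = 1 - SS_res/SS_tot = 1 - 0.0132 = 0.9868

0.9868


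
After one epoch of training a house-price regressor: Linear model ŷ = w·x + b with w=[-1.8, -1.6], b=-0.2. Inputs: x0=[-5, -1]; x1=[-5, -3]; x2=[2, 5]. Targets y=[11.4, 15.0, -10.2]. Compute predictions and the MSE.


ŷ0 = (-1.8)·(-5) + (-1.6)·(-1) - 0.2 = 10.4
ŷ1 = (-1.8)·(-5) + (-1.6)·(-3) - 0.2 = 13.6
ŷ2 = (-1.8)·(2) + (-1.6)·(5) - 0.2 = -11.8
errors² = [1.0, 1.96, 2.56]
MSE = 5.5200/3 = 1.84

1.84


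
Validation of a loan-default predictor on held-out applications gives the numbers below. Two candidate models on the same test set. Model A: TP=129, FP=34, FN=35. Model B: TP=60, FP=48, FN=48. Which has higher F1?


Model A: P=129/163=0.7914, R=129/164=0.7866, F1=2PR/(P+R)=2TP/(2TP+FP+FN)=258/327=0.789
Model B: P=60/108=0.5556, R=60/108=0.5556, F1=2PR/(P+R)=2TP/(2TP+FP+FN)=120/216=0.5556
0.789 > 0.5556 → Model A

Model A


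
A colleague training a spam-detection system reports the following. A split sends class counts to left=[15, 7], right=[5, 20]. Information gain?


Parent = [20, 27], H_parent = 0.9839
H_left = 0.9024 (n=22), H_right = 0.7219 (n=25)
H_children = (22/47)·0.9024 + (25/47)·0.7219 = 0.8064
IG = 0.9839 - 0.8064 = 0.1775

0.1775


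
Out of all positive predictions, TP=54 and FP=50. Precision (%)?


Precision = TP/(TP+FP)
= 54/(54+50)
= 54/104 = 51.92%

51.92%


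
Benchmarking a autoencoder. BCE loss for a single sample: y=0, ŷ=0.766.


BCE = -[y·ln(p) + (1-y)·ln(1-p)]
= -0 - 1·ln(1-0.766)
= -ln(0.234) = 1.4524

1.4524


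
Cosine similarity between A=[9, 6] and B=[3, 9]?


A·B = 9·3 + 6·9 = 81
‖A‖ = √117 = 10.8167, ‖B‖ = √90 = 9.4868
cos = 81/(√117·√90) = 81/√10530 = 0.7894

0.7894


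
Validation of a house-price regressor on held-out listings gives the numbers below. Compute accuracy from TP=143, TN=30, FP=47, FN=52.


Accuracy = (TP+TN)/(TP+TN+FP+FN)
= (143+30)/(272)
= 173/272 = 63.6%

63.6%


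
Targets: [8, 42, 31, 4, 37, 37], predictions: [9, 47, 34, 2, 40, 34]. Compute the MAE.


Absolute errors: |8-9|=1, |42-47|=5, |31-34|=3, |4-2|=2, |37-40|=3, |37-34|=3
Sum = 17
MAE = 17/6 = 17/6

17/6


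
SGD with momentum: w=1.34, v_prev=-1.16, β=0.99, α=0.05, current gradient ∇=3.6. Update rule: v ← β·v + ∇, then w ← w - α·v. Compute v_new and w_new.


v_new = 0.99·-1.16 + 3.6 = -1.1484 + 3.6 = 2.4516
w_new = 1.34 - 0.05·2.4516 = 1.34 - 0.12258 = 1.21742

v_new=2.4516, w_new=1.21742


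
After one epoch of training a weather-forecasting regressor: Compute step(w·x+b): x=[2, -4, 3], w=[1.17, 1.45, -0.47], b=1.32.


z = (2)·(1.17) + (-4)·(1.45) + (3)·(-0.47) + 1.32
  = -3.55
step(z) = 0 (z<0)

0


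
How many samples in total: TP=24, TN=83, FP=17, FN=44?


Total = TP + TN + FP + FN
= 24 + 83 + 17 + 44
= 168
(Predicted positive: 41, predicted negative: 127)

168


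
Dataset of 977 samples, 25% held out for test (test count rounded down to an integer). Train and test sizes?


Test = ⌊977·25/100⌋ = 244
Train = 977 - 244 = 733

Train: 733, Test: 244


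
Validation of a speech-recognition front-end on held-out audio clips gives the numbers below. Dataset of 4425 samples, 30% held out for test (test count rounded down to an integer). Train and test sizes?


Test = ⌊4425·30/100⌋ = 1327
Train = 4425 - 1327 = 3098

Train: 3098, Test: 1327


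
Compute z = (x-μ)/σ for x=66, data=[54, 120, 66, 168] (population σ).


μ = 102, σ = 45.4973
z = (66 - 102)/45.4973 = -0.7913

-0.7913


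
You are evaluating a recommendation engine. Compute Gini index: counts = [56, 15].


Probabilities: [56/71, 15/71] ≈ [0.7887, 0.2113]
Σpᵢ² = (3136 + 225)/71² = 3361/5041
Gini = 1 - Σpᵢ² = 1 - 3361/5041 = 0.3333

0.3333


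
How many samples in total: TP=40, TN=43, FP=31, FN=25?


Total = TP + TN + FP + FN
= 40 + 43 + 31 + 25
= 139
(Predicted positive: 71, predicted negative: 68)

139


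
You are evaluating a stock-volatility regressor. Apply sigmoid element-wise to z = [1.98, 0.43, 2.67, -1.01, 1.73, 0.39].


σ(1.98) = 1/(1+e^-1.98) = 0.8787
σ(0.43) = 1/(1+e^-0.43) = 0.6059
σ(2.67) = 1/(1+e^-2.67) = 0.9352
σ(-1.01) = 1/(1+e^1.01) = 0.267
σ(1.73) = 1/(1+e^-1.73) = 0.8494
σ(0.39) = 1/(1+e^-0.39) = 0.5963
result = [0.8787, 0.6059, 0.9352, 0.267, 0.8494, 0.5963]

[0.8787, 0.6059, 0.9352, 0.267, 0.8494, 0.5963]


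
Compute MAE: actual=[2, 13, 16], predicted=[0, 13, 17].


Absolute errors: |2-0|=2, |13-13|=0, |16-17|=1
Sum = 3
MAE = 3/3 = 1

1


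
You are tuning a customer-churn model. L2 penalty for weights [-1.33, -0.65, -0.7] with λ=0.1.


‖w‖₂² = (-1.33)² + (-0.65)² + (-0.7)²
     = 1.7689 + 0.4225 + 0.49
     = 2.6814
λ·‖w‖₂² = 0.1·2.6814 = 0.26814

0.26814


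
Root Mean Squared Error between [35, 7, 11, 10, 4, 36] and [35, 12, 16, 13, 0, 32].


MSE = 91/6 = 15.1667
RMSE = √(91/6) = 3.8944

3.8944


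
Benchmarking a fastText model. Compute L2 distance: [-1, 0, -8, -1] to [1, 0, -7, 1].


d = √((-1-1)² + (0-0)² + (-8+ 7)² + (-1-1)²)
  = √(4 + 0 + 1 + 4)
  = √9 = 3.0

3.0


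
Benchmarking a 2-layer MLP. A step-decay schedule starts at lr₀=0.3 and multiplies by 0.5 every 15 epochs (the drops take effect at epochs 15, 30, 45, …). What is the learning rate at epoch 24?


n_drops = ⌊24/15⌋ = 1
lr = 0.3·0.5^1 = 0.3·0.5 = 0.15

0.15


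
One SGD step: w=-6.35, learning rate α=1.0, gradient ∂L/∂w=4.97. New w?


w_new = w - α·∇
= -6.35 - 1.0·4.97
= -6.35 - 4.97
= -11.32

-11.32


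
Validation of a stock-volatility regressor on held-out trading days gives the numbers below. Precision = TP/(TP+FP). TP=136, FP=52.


Precision = TP/(TP+FP)
= 136/(136+52)
= 136/188 = 72.34%

72.34%


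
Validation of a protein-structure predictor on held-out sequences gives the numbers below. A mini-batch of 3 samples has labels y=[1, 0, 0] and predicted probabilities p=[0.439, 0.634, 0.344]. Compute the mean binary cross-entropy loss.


L[0] = -ln(0.439) = 0.8233
L[1] = -ln(1-0.634) = -ln(0.366) = 1.0051
L[2] = -ln(1-0.344) = -ln(0.656) = 0.4216
mean = (0.8233 + 1.0051 + 0.4216)/3 = 0.75

0.75


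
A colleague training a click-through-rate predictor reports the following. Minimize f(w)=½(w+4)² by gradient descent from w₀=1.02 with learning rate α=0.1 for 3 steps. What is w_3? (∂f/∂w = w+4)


step 1: grad = 1.02+4 = 5.02; w = 1.02 - 0.1·(5.02) = 0.518
step 2: grad = 0.518+4 = 4.518; w = 0.518 - 0.1·(4.518) = 0.0662
step 3: grad = 0.0662+4 = 4.0662; w = 0.0662 - 0.1·(4.0662) = -0.34042

-0.34042


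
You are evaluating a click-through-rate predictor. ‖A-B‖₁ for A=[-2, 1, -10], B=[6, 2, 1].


d = |-2-6| + |1-2| + |-10-1|
  = 8 + 1 + 11
  = 20

20


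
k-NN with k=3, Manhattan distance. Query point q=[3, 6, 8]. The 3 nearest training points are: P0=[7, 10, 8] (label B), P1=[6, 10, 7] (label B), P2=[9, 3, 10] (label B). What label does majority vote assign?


d(q,P0) = 8  (label B)
d(q,P1) = 8  (label B)
d(q,P2) = 11  (label B)
Votes: A=0, B=3
Majority → B

B


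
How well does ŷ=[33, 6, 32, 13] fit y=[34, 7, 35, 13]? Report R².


ȳ = 22.25
SS_res = Σ(y-ŷ)² = 11
SS_tot = Σ(y-ȳ)² = 618.75
R² = 1 - SS_res/SS_tot = 1 - 0.0178 = 0.9822

0.9822


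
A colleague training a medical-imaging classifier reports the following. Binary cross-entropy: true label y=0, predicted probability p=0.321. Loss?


BCE = -[y·ln(p) + (1-y)·ln(1-p)]
= -0 - 1·ln(1-0.321)
= -ln(0.679) = 0.3871

0.3871


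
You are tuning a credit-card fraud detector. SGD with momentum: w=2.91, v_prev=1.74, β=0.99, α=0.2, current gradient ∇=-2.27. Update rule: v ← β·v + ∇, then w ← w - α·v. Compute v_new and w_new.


v_new = 0.99·1.74 - 2.27 = 1.7226 - 2.27 = -0.5474
w_new = 2.91 - 0.2·-0.5474 = 2.91 + 0.10948 = 3.01948

v_new=-0.5474, w_new=3.01948


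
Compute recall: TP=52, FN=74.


Recall = TP/(TP+FN)
= 52/(52+74)
= 52/126 = 41.27%

41.27%


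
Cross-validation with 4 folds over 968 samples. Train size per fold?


Fold size = 968/4 = 242
Training per fold = 968 - 242 = 726

726


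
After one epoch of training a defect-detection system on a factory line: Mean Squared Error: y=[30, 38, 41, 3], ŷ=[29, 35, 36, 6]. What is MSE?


Squared errors: (30-29)²=1, (38-35)²=9, (41-36)²=25, (3-6)²=9
Sum = 44
MSE = 44/4 = 11

11


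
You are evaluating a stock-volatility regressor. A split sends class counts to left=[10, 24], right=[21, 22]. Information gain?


Parent = [31, 46], H_parent = 0.9724
H_left = 0.874 (n=34), H_right = 0.9996 (n=43)
H_children = (34/77)·0.874 + (43/77)·0.9996 = 0.9441
IG = 0.9724 - 0.9441 = 0.0283

0.0283


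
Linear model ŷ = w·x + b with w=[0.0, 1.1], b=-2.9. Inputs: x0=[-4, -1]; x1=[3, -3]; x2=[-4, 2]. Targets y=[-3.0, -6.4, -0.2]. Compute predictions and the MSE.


ŷ0 = (0.0)·(-4) + (1.1)·(-1) - 2.9 = -4.0
ŷ1 = (0.0)·(3) + (1.1)·(-3) - 2.9 = -6.2
ŷ2 = (0.0)·(-4) + (1.1)·(2) - 2.9 = -0.7
errors² = [1.0, 0.04, 0.25]
MSE = 1.2900/3 = 0.43

0.43


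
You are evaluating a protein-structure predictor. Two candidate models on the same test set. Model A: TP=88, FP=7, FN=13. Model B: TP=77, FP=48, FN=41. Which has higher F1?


Model A: P=88/95=0.9263, R=88/101=0.8713, F1=2PR/(P+R)=2TP/(2TP+FP+FN)=176/196=0.898
Model B: P=77/125=0.616, R=77/118=0.6525, F1=2PR/(P+R)=2TP/(2TP+FP+FN)=154/243=0.6337
0.898 > 0.6337 → Model A

Model A


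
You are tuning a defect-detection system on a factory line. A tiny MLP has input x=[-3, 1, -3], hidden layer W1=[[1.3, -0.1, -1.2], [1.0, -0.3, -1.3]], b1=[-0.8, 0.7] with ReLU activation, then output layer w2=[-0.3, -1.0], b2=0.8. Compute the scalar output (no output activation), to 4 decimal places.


z1[0] = (1.3)·(-3) + (-0.1)·(1) + (-1.2)·(-3) - 0.8 = -1.2
z1[1] = (1.0)·(-3) + (-0.3)·(1) + (-1.3)·(-3) + 0.7 = 1.3
h = ReLU(z1) = [0.0, 1.3]
output = (-0.3)·(0.0) + (-1.0)·(1.3) + 0.8 = -0.5

-0.5


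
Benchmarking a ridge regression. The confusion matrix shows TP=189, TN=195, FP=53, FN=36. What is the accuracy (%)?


Accuracy = (TP+TN)/(TP+TN+FP+FN)
= (189+195)/(473)
= 384/473 = 81.18%

81.18%


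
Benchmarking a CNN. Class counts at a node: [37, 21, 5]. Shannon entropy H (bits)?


Probabilities: [37/63, 21/63, 5/63] ≈ [0.5873, 0.3333, 0.0794]
H = -((37/63)·log₂(37/63) + (21/63)·log₂(21/63) + (5/63)·log₂(5/63))
  = 1.2694 bits

1.2694 bits


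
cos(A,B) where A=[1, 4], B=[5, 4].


A·B = 1·5 + 4·4 = 21
‖A‖ = √17 = 4.1231, ‖B‖ = √41 = 6.4031
cos = 21/(√17·√41) = 21/√697 = 0.7954

0.7954


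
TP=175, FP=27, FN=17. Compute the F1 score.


Precision = 175/202 = 0.8663
Recall = 175/192 = 0.9115
F1 = 2·P·R/(P+R) = 2·TP/(2·TP+FP+FN) = 350/(350+27+17) = 350/394 = 0.8883

0.8883


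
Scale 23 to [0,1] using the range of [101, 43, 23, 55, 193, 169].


min=23, max=193
(23-23)/(193-23) = 0/170 = 0.0

0.0


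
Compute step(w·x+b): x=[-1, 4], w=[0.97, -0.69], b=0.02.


z = (-1)·(0.97) + (4)·(-0.69) + 0.02
  = -3.71
step(z) = 0 (z<0)

0


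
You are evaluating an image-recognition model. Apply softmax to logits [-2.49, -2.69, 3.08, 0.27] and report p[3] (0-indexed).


Exponentials: e^-2.49=0.0829, e^-2.69=0.0679, e^3.08=21.7584, e^0.27=1.31
Sum = 23.2192
Softmax = [0.0036, 0.0029, 0.9371, 0.0564]
p[3] = 1.31/23.2192 = 0.0564

0.0564


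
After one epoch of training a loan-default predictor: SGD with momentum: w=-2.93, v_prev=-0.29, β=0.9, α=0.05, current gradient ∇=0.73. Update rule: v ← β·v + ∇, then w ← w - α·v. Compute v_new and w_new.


v_new = 0.9·-0.29 + 0.73 = -0.261 + 0.73 = 0.469
w_new = -2.93 - 0.05·0.469 = -2.93 - 0.02345 = -2.95345

v_new=0.469, w_new=-2.95345


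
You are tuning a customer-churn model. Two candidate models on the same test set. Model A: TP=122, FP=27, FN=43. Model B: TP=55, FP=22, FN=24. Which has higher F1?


Model A: P=122/149=0.8188, R=122/165=0.7394, F1=2PR/(P+R)=2TP/(2TP+FP+FN)=244/314=0.7771
Model B: P=55/77=0.7143, R=55/79=0.6962, F1=2PR/(P+R)=2TP/(2TP+FP+FN)=110/156=0.7051
0.7771 > 0.7051 → Model A

Model A


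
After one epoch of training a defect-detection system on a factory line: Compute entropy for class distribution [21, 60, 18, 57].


Probabilities: [21/156, 60/156, 18/156, 57/156] ≈ [0.1346, 0.3846, 0.1154, 0.3654]
H = -((21/156)·log₂(21/156) + (60/156)·log₂(60/156) + (18/156)·log₂(18/156) + (57/156)·log₂(57/156))
  = 1.8099 bits

1.8099 bits


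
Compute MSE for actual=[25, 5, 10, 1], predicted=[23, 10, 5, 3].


Squared errors: (25-23)²=4, (5-10)²=25, (10-5)²=25, (1-3)²=4
Sum = 58
MSE = 58/4 = 29/2

29/2


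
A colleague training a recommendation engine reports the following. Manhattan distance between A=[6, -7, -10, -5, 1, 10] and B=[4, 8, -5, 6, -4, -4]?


d = |6-4| + |-7-8| + |-10+ 5| + |-5-6| + |1+ 4| + |10+ 4|
  = 2 + 15 + 5 + 11 + 5 + 14
  = 52

52


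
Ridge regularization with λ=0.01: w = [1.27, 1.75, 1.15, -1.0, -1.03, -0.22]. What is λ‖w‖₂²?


‖w‖₂² = (1.27)² + (1.75)² + (1.15)² + (-1.0)² + (-1.03)² + (-0.22)²
     = 1.6129 + 3.0625 + 1.3225 + 1 + 1.0609 + 0.0484
     = 8.1072
λ·‖w‖₂² = 0.01·8.1072 = 0.081072

0.081072


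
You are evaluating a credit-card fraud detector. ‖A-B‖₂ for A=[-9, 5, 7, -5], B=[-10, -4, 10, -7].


d = √((-9+ 10)² + (5+ 4)² + (7-10)² + (-5+ 7)²)
  = √(1 + 81 + 9 + 4)
  = √95 = 9.7468

9.7468


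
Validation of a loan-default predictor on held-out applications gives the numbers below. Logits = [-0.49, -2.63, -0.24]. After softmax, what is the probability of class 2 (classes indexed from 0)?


Exponentials: e^-0.49=0.6126, e^-2.63=0.0721, e^-0.24=0.7866
Sum = 1.4713
Softmax = [0.4164, 0.049, 0.5346]
p[2] = 0.7866/1.4713 = 0.5346

0.5346


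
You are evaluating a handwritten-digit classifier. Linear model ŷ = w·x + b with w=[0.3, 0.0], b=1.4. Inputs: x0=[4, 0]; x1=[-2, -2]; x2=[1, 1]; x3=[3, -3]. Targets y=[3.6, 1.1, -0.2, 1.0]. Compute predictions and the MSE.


ŷ0 = (0.3)·(4) + (0.0)·(0) + 1.4 = 2.6
ŷ1 = (0.3)·(-2) + (0.0)·(-2) + 1.4 = 0.8
ŷ2 = (0.3)·(1) + (0.0)·(1) + 1.4 = 1.7
ŷ3 = (0.3)·(3) + (0.0)·(-3) + 1.4 = 2.3
errors² = [1.0, 0.09, 3.61, 1.69]
MSE = 6.3900/4 = 1.5975

1.5975


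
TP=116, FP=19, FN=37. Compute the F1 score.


Precision = 116/135 = 0.8593
Recall = 116/153 = 0.7582
F1 = 2·P·R/(P+R) = 2·TP/(2·TP+FP+FN) = 232/(232+19+37) = 232/288 = 0.8056

0.8056


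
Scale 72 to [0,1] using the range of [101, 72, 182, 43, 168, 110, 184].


min=43, max=184
(72-43)/(184-43) = 29/141 = 0.2057

0.2057


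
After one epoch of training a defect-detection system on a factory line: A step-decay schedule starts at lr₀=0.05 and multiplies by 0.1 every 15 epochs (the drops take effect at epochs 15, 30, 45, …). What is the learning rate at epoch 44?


n_drops = ⌊44/15⌋ = 2
lr = 0.05·0.1^2 = 0.05·0.01 = 0.0005

0.0005


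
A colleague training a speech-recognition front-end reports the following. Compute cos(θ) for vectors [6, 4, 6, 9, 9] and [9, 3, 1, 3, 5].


A·B = 6·9 + 4·3 + 6·1 + 9·3 + 9·5 = 144
‖A‖ = √250 = 15.8114, ‖B‖ = √125 = 11.1803
cos = 144/(√250·√125) = 144/√31250 = 0.8146

0.8146


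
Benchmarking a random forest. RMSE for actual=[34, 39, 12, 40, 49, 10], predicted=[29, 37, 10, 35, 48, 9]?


MSE = 60/6 = 10
RMSE = √(60/6) = 3.1623

3.1623


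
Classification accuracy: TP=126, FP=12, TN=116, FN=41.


Accuracy = (TP+TN)/(TP+TN+FP+FN)
= (126+116)/(295)
= 242/295 = 82.03%

82.03%


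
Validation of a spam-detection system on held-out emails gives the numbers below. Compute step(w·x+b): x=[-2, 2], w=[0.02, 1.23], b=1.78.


z = (-2)·(0.02) + (2)·(1.23) + 1.78
  = 4.2
step(z) = 1 (z≥0)

1


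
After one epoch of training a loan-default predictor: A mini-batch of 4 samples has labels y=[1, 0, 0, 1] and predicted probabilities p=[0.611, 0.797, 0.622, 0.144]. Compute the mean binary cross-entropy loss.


L[0] = -ln(0.611) = 0.4927
L[1] = -ln(1-0.797) = -ln(0.203) = 1.5945
L[2] = -ln(1-0.622) = -ln(0.378) = 0.9729
L[3] = -ln(0.144) = 1.9379
mean = (0.4927 + 1.5945 + 0.9729 + 1.9379)/4 = 1.2495

1.2495


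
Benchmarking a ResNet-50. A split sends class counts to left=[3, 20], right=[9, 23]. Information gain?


Parent = [12, 43], H_parent = 0.7568
H_left = 0.5586 (n=23), H_right = 0.8571 (n=32)
H_children = (23/55)·0.5586 + (32/55)·0.8571 = 0.7323
IG = 0.7568 - 0.7323 = 0.0245

0.0245


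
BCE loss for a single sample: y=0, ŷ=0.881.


BCE = -[y·ln(p) + (1-y)·ln(1-p)]
= -0 - 1·ln(1-0.881)
= -ln(0.119) = 2.1286

2.1286


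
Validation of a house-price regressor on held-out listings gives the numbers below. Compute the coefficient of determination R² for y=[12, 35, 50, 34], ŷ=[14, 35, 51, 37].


ȳ = 32.75
SS_res = Σ(y-ŷ)² = 14
SS_tot = Σ(y-ȳ)² = 734.75
R² = 1 - SS_res/SS_tot = 1 - 0.0191 = 0.9809

0.9809


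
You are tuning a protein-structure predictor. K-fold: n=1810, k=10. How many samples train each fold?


Fold size = 1810/10 = 181
Training per fold = 1810 - 181 = 1629

1629


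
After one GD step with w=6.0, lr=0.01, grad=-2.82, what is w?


w_new = w - α·∇
= 6.0 - 0.01·-2.82
= 6.0 + 0.0282
= 6.0282

6.0282


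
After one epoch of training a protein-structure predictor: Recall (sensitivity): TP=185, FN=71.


Recall = TP/(TP+FN)
= 185/(185+71)
= 185/256 = 72.27%

72.27%


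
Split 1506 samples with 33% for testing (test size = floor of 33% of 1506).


Test = ⌊1506·33/100⌋ = 496
Train = 1506 - 496 = 1010

Train: 1010, Test: 496


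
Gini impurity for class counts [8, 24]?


Probabilities: [8/32, 24/32] ≈ [0.25, 0.75]
Σpᵢ² = (64 + 576)/32² = 640/1024
Gini = 1 - Σpᵢ² = 1 - 640/1024 = 0.375

0.375


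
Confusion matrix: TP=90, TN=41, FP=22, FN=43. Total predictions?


Total = TP + TN + FP + FN
= 90 + 41 + 22 + 43
= 196
(Predicted positive: 112, predicted negative: 84)

196


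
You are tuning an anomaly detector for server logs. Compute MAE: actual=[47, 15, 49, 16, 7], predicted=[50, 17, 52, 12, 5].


Absolute errors: |47-50|=3, |15-17|=2, |49-52|=3, |16-12|=4, |7-5|=2
Sum = 14
MAE = 14/5 = 14/5

14/5


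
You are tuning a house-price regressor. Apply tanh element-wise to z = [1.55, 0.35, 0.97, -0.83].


tanh(1.55) = 0.9138
tanh(0.35) = 0.3364
tanh(0.97) = 0.7487
tanh(-0.83) = -0.6805
result = [0.9138, 0.3364, 0.7487, -0.6805]

[0.9138, 0.3364, 0.7487, -0.6805]


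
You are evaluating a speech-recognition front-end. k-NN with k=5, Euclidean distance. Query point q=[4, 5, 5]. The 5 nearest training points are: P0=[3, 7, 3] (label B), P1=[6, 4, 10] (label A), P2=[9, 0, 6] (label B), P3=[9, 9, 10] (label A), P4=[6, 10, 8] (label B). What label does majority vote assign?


d(q,P0) = 3.0  (label B)
d(q,P1) = 5.4772  (label A)
d(q,P2) = 7.1414  (label B)
d(q,P3) = 8.124  (label A)
d(q,P4) = 6.1644  (label B)
Votes: A=2, B=3
Majority → B

B


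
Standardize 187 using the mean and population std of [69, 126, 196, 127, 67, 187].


μ = 128.6667, σ = 50.5129
z = (187 - 128.6667)/50.5129 = 1.1548

1.1548


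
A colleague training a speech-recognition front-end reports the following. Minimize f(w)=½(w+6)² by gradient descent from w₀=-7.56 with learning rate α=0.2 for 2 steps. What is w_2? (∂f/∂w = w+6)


step 1: grad = -7.56+6 = -1.56; w = -7.56 - 0.2·(-1.56) = -7.248
step 2: grad = -7.248+6 = -1.248; w = -7.248 - 0.2·(-1.248) = -6.9984

-6.9984


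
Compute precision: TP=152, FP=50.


Precision = TP/(TP+FP)
= 152/(152+50)
= 152/202 = 75.25%

75.25%


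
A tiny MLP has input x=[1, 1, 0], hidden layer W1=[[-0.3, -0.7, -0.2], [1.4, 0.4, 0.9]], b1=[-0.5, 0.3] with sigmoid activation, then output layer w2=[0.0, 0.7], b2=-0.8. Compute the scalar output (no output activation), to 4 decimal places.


z1[0] = (-0.3)·(1) + (-0.7)·(1) + (-0.2)·(0) - 0.5 = -1.5
z1[1] = (1.4)·(1) + (0.4)·(1) + (0.9)·(0) + 0.3 = 2.1
h = sigmoid(z1) = [0.1824, 0.8909]
output = (0.0)·(0.1824) + (0.7)·(0.8909) - 0.8 = -0.1764

-0.1764


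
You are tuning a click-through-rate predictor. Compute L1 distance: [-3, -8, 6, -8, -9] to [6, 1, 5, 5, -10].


d = |-3-6| + |-8-1| + |6-5| + |-8-5| + |-9+ 10|
  = 9 + 9 + 1 + 13 + 1
  = 33

33


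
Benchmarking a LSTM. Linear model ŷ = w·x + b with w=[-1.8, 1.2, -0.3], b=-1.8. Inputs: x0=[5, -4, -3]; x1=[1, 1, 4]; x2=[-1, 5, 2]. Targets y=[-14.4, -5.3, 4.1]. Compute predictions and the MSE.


ŷ0 = (-1.8)·(5) + (1.2)·(-4) + (-0.3)·(-3) - 1.8 = -14.7
ŷ1 = (-1.8)·(1) + (1.2)·(1) + (-0.3)·(4) - 1.8 = -3.6
ŷ2 = (-1.8)·(-1) + (1.2)·(5) + (-0.3)·(2) - 1.8 = 5.4
errors² = [0.09, 2.89, 1.69]
MSE = 4.6700/3 = 1.5567

1.5567


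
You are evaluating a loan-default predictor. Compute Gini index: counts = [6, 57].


Probabilities: [6/63, 57/63] ≈ [0.0952, 0.9048]
Σpᵢ² = (36 + 3249)/63² = 3285/3969
Gini = 1 - Σpᵢ² = 1 - 3285/3969 = 0.1723

0.1723


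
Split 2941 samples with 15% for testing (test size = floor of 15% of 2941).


Test = ⌊2941·15/100⌋ = 441
Train = 2941 - 441 = 2500

Train: 2500, Test: 441


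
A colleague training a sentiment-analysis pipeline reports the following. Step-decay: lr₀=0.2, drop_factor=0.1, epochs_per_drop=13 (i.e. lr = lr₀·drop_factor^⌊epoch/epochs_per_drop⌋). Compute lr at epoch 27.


n_drops = ⌊27/13⌋ = 2
lr = 0.2·0.1^2 = 0.2·0.01 = 0.002

0.002


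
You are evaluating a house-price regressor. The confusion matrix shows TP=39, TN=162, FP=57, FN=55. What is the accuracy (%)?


Accuracy = (TP+TN)/(TP+TN+FP+FN)
= (39+162)/(313)
= 201/313 = 64.22%

64.22%


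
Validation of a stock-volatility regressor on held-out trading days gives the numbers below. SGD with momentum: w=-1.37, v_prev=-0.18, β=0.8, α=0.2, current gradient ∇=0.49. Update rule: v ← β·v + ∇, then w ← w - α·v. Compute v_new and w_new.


v_new = 0.8·-0.18 + 0.49 = -0.144 + 0.49 = 0.346
w_new = -1.37 - 0.2·0.346 = -1.37 - 0.0692 = -1.4392

v_new=0.346, w_new=-1.4392


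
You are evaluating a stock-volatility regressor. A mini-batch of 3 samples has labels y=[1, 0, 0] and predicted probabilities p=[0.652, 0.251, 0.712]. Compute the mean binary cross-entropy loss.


L[0] = -ln(0.652) = 0.4277
L[1] = -ln(1-0.251) = -ln(0.749) = 0.289
L[2] = -ln(1-0.712) = -ln(0.288) = 1.2448
mean = (0.4277 + 0.289 + 1.2448)/3 = 0.6538

0.6538


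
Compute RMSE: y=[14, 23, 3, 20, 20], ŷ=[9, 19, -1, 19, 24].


MSE = 74/5 = 14.8
RMSE = √(74/5) = 3.8471

3.8471


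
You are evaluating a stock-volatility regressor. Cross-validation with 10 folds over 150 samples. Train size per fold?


Fold size = 150/10 = 15
Training per fold = 150 - 15 = 135

135


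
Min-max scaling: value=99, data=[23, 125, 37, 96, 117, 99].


min=23, max=125
(99-23)/(125-23) = 76/102 = 0.7451

0.7451


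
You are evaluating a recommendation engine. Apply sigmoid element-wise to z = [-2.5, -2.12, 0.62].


σ(-2.5) = 1/(1+e^2.5) = 0.0759
σ(-2.12) = 1/(1+e^2.12) = 0.1072
σ(0.62) = 1/(1+e^-0.62) = 0.6502
result = [0.0759, 0.1072, 0.6502]

[0.0759, 0.1072, 0.6502]


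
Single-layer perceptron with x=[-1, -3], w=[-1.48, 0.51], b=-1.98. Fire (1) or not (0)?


z = (-1)·(-1.48) + (-3)·(0.51) - 1.98
  = -2.03
step(z) = 0 (z<0)

0


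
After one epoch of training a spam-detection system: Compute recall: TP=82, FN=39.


Recall = TP/(TP+FN)
= 82/(82+39)
= 82/121 = 67.77%

67.77%


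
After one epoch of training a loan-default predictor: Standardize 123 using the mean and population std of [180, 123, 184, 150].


μ = 159.25, σ = 24.7121
z = (123 - 159.25)/24.7121 = -1.4669

-1.4669


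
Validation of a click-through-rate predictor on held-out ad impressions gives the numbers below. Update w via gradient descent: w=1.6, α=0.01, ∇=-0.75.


w_new = w - α·∇
= 1.6 - 0.01·-0.75
= 1.6 + 0.0075
= 1.6075

1.6075


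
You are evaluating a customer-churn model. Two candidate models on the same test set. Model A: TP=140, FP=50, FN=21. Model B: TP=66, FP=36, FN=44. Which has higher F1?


Model A: P=140/190=0.7368, R=140/161=0.8696, F1=2PR/(P+R)=2TP/(2TP+FP+FN)=280/351=0.7977
Model B: P=66/102=0.6471, R=66/110=0.6, F1=2PR/(P+R)=2TP/(2TP+FP+FN)=132/212=0.6226
0.7977 > 0.6226 → Model A

Model A


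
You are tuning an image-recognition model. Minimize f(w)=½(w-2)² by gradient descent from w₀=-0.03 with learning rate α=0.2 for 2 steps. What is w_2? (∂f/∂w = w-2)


step 1: grad = -0.03-2 = -2.03; w = -0.03 - 0.2·(-2.03) = 0.376
step 2: grad = 0.376-2 = -1.624; w = 0.376 - 0.2·(-1.624) = 0.7008

0.7008


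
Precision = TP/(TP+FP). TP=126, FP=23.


Precision = TP/(TP+FP)
= 126/(126+23)
= 126/149 = 84.56%

84.56%


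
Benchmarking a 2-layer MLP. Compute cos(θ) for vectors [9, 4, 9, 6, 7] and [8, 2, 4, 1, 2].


A·B = 9·8 + 4·2 + 9·4 + 6·1 + 7·2 = 136
‖A‖ = √263 = 16.2173, ‖B‖ = √89 = 9.434
cos = 136/(√263·√89) = 136/√23407 = 0.8889

0.8889


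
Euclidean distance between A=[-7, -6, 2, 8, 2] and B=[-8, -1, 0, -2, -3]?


d = √((-7+ 8)² + (-6+ 1)² + (2-0)² + (8+ 2)² + (2+ 3)²)
  = √(1 + 25 + 4 + 100 + 25)
  = √155 = 12.4499

12.4499


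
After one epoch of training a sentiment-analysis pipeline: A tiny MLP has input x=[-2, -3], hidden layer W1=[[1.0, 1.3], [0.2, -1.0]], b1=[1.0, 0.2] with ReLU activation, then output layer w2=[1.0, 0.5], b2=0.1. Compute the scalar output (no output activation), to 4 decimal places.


z1[0] = (1.0)·(-2) + (1.3)·(-3) + 1.0 = -4.9
z1[1] = (0.2)·(-2) + (-1.0)·(-3) + 0.2 = 2.8
h = ReLU(z1) = [0.0, 2.8]
output = (1.0)·(0.0) + (0.5)·(2.8) + 0.1 = 1.5

1.5


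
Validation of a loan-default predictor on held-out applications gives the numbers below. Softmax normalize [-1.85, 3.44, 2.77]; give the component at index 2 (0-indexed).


Exponentials: e^-1.85=0.1572, e^3.44=31.187, e^2.77=15.9586
Sum = 47.3028
Softmax = [0.0033, 0.6593, 0.3374]
p[2] = 15.9586/47.3028 = 0.3374

0.3374


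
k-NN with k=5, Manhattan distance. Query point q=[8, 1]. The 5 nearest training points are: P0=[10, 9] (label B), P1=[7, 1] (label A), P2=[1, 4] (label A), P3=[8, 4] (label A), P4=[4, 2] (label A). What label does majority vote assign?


d(q,P0) = 10  (label B)
d(q,P1) = 1  (label A)
d(q,P2) = 10  (label A)
d(q,P3) = 3  (label A)
d(q,P4) = 5  (label A)
Votes: A=4, B=1
Majority → A

A


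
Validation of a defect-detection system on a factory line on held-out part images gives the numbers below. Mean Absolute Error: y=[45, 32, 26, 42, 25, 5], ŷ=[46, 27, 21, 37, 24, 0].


Absolute errors: |45-46|=1, |32-27|=5, |26-21|=5, |42-37|=5, |25-24|=1, |5-0|=5
Sum = 22
MAE = 22/6 = 11/3

11/3


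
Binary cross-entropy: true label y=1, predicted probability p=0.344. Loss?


BCE = -[y·ln(p) + (1-y)·ln(1-p)]
= -1·ln(0.344) - 0
= -ln(0.344) = 1.0671

1.0671


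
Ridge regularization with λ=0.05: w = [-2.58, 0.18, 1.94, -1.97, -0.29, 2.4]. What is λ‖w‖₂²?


‖w‖₂² = (-2.58)² + (0.18)² + (1.94)² + (-1.97)² + (-0.29)² + (2.4)²
     = 6.6564 + 0.0324 + 3.7636 + 3.8809 + 0.0841 + 5.76
     = 20.1774
λ·‖w‖₂² = 0.05·20.1774 = 1.00887

1.00887


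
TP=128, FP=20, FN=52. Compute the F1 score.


Precision = 128/148 = 0.8649
Recall = 128/180 = 0.7111
F1 = 2·P·R/(P+R) = 2·TP/(2·TP+FP+FN) = 256/(256+20+52) = 256/328 = 0.7805

0.7805


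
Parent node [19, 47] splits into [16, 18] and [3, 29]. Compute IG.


Parent = [19, 47], H_parent = 0.866
H_left = 0.9975 (n=34), H_right = 0.4489 (n=32)
H_children = (34/66)·0.9975 + (32/66)·0.4489 = 0.7315
IG = 0.866 - 0.7315 = 0.1345

0.1345


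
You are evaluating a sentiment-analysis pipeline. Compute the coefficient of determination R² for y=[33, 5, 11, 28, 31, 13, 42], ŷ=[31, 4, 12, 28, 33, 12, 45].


ȳ = 23.2857
SS_res = Σ(y-ŷ)² = 20
SS_tot = Σ(y-ȳ)² = 1117.43
R² = 1 - SS_res/SS_tot = 1 - 0.0179 = 0.9821

0.9821


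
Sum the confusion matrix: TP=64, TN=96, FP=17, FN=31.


Total = TP + TN + FP + FN
= 64 + 96 + 17 + 31
= 208
(Predicted positive: 81, predicted negative: 127)

208


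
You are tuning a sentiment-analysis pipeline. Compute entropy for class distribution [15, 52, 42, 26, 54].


Probabilities: [15/189, 52/189, 42/189, 26/189, 54/189] ≈ [0.0794, 0.2751, 0.2222, 0.1376, 0.2857]
H = -((15/189)·log₂(15/189) + (52/189)·log₂(52/189) + (42/189)·log₂(42/189) + (26/189)·log₂(26/189) + (54/189)·log₂(54/189))
  = 2.1946 bits

2.1946 bits


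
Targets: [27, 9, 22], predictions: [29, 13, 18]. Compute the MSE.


Squared errors: (27-29)²=4, (9-13)²=16, (22-18)²=16
Sum = 36
MSE = 36/3 = 12

12


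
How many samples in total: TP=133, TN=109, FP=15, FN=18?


Total = TP + TN + FP + FN
= 133 + 109 + 15 + 18
= 275
(Predicted positive: 148, predicted negative: 127)

275


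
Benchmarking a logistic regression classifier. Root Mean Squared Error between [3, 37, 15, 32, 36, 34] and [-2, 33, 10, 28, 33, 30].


MSE = 107/6 = 17.8333
RMSE = √(107/6) = 4.223

4.223


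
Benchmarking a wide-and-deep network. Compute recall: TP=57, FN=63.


Recall = TP/(TP+FN)
= 57/(57+63)
= 57/120 = 47.5%

47.5%


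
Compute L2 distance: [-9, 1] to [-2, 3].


d = √((-9+ 2)² + (1-3)²)
  = √(49 + 4)
  = √53 = 7.2801

7.2801


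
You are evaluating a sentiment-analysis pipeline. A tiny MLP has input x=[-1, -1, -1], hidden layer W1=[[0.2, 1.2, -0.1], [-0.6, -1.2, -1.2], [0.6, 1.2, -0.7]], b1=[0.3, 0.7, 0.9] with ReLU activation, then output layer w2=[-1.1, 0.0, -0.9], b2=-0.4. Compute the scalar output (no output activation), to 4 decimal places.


z1[0] = (0.2)·(-1) + (1.2)·(-1) + (-0.1)·(-1) + 0.3 = -1.0
z1[1] = (-0.6)·(-1) + (-1.2)·(-1) + (-1.2)·(-1) + 0.7 = 3.7
z1[2] = (0.6)·(-1) + (1.2)·(-1) + (-0.7)·(-1) + 0.9 = -0.2
h = ReLU(z1) = [0.0, 3.7, 0.0]
output = (-1.1)·(0.0) + (0.0)·(3.7) + (-0.9)·(0.0) - 0.4 = -0.4

-0.4


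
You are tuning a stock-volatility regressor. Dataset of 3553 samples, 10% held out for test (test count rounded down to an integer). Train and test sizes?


Test = ⌊3553·10/100⌋ = 355
Train = 3553 - 355 = 3198

Train: 3198, Test: 355


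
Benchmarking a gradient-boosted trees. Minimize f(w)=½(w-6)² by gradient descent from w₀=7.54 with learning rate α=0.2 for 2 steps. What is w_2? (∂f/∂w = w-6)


step 1: grad = 7.54-6 = 1.54; w = 7.54 - 0.2·(1.54) = 7.232
step 2: grad = 7.232-6 = 1.232; w = 7.232 - 0.2·(1.232) = 6.9856

6.9856


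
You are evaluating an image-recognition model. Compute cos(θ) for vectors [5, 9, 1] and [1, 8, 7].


A·B = 5·1 + 9·8 + 1·7 = 84
‖A‖ = √107 = 10.3441, ‖B‖ = √114 = 10.6771
cos = 84/(√107·√114) = 84/√12198 = 0.7606

0.7606


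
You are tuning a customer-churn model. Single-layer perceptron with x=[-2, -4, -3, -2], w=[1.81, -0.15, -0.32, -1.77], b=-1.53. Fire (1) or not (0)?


z = (-2)·(1.81) + (-4)·(-0.15) + (-3)·(-0.32) + (-2)·(-1.77) - 1.53
  = -0.05
step(z) = 0 (z<0)

0


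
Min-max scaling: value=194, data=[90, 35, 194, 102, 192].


min=35, max=194
(194-35)/(194-35) = 159/159 = 1.0

1.0


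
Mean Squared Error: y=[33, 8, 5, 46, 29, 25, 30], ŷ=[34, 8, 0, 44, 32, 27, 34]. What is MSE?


Squared errors: (33-34)²=1, (8-8)²=0, (5-0)²=25, (46-44)²=4, (29-32)²=9, (25-27)²=4, (30-34)²=16
Sum = 59
MSE = 59/7 = 59/7

59/7


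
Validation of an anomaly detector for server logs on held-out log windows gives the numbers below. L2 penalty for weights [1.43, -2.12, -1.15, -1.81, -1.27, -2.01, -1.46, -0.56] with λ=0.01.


‖w‖₂² = (1.43)² + (-2.12)² + (-1.15)² + (-1.81)² + (-1.27)² + (-2.01)² + (-1.46)² + (-0.56)²
     = 2.0449 + 4.4944 + 1.3225 + 3.2761 + 1.6129 + 4.0401 + 2.1316 + 0.3136
     = 19.2361
λ·‖w‖₂² = 0.01·19.2361 = 0.192361

0.192361


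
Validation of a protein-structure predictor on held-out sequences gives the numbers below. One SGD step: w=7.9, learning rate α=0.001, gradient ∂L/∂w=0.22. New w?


w_new = w - α·∇
= 7.9 - 0.001·0.22
= 7.9 - 0.00022
= 7.89978

7.89978


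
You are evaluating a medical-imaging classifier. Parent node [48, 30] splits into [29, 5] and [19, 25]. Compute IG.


Parent = [48, 30], H_parent = 0.9612
H_left = 0.6024 (n=34), H_right = 0.9865 (n=44)
H_children = (34/78)·0.6024 + (44/78)·0.9865 = 0.8191
IG = 0.9612 - 0.8191 = 0.1421

0.1421


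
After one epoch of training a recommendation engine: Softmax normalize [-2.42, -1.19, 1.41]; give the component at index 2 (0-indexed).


Exponentials: e^-2.42=0.0889, e^-1.19=0.3042, e^1.41=4.096
Sum = 4.4891
Softmax = [0.0198, 0.0678, 0.9124]
p[2] = 4.096/4.4891 = 0.9124

0.9124


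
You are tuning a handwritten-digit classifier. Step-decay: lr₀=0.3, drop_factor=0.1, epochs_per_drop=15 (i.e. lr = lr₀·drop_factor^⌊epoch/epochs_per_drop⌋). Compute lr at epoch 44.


n_drops = ⌊44/15⌋ = 2
lr = 0.3·0.1^2 = 0.3·0.01 = 0.003

0.003


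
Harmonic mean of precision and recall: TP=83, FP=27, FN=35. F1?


Precision = 83/110 = 0.7545
Recall = 83/118 = 0.7034
F1 = 2·P·R/(P+R) = 2·TP/(2·TP+FP+FN) = 166/(166+27+35) = 166/228 = 0.7281

0.7281


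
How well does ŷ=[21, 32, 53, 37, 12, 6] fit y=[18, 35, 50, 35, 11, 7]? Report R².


ȳ = 26
SS_res = Σ(y-ŷ)² = 33
SS_tot = Σ(y-ȳ)² = 1388
R² = 1 - SS_res/SS_tot = 1 - 0.0238 = 0.9762

0.9762


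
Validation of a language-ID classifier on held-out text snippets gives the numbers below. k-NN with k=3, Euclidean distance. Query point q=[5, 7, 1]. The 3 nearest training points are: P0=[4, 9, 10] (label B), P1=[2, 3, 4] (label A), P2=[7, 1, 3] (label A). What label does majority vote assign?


d(q,P0) = 9.2736  (label B)
d(q,P1) = 5.831  (label A)
d(q,P2) = 6.6332  (label A)
Votes: A=2, B=1
Majority → A

A


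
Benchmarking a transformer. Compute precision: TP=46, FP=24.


Precision = TP/(TP+FP)
= 46/(46+24)
= 46/70 = 65.71%

65.71%


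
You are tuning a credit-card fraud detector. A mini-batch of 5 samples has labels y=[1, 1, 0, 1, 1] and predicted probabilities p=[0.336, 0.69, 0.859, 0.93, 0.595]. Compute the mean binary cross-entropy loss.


L[0] = -ln(0.336) = 1.0906
L[1] = -ln(0.69) = 0.3711
L[2] = -ln(1-0.859) = -ln(0.141) = 1.959
L[3] = -ln(0.93) = 0.0726
L[4] = -ln(0.595) = 0.5192
mean = (1.0906 + 0.3711 + 1.959 + 0.0726 + 0.5192)/5 = 0.8025

0.8025


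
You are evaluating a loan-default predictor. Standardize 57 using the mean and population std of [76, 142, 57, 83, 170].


μ = 105.6, σ = 42.9446
z = (57 - 105.6)/42.9446 = -1.1317

-1.1317


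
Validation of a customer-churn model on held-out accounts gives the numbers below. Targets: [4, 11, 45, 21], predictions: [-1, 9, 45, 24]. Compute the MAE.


Absolute errors: |4+ 1|=5, |11-9|=2, |45-45|=0, |21-24|=3
Sum = 10
MAE = 10/4 = 5/2

5/2


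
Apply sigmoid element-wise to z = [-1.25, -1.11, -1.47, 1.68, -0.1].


σ(-1.25) = 1/(1+e^1.25) = 0.2227
σ(-1.11) = 1/(1+e^1.11) = 0.2479
σ(-1.47) = 1/(1+e^1.47) = 0.1869
σ(1.68) = 1/(1+e^-1.68) = 0.8429
σ(-0.1) = 1/(1+e^0.1) = 0.475
result = [0.2227, 0.2479, 0.1869, 0.8429, 0.475]

[0.2227, 0.2479, 0.1869, 0.8429, 0.475]


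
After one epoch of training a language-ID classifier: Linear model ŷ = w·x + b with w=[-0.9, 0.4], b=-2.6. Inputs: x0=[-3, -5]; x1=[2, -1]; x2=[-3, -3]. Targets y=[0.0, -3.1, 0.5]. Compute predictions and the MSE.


ŷ0 = (-0.9)·(-3) + (0.4)·(-5) - 2.6 = -1.9
ŷ1 = (-0.9)·(2) + (0.4)·(-1) - 2.6 = -4.8
ŷ2 = (-0.9)·(-3) + (0.4)·(-3) - 2.6 = -1.1
errors² = [3.61, 2.89, 2.56]
MSE = 9.0600/3 = 3.02

3.02


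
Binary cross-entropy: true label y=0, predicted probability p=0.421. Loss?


BCE = -[y·ln(p) + (1-y)·ln(1-p)]
= -0 - 1·ln(1-0.421)
= -ln(0.579) = 0.5465

0.5465


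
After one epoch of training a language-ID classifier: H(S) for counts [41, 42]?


Probabilities: [41/83, 42/83] ≈ [0.494, 0.506]
H = -((41/83)·log₂(41/83) + (42/83)·log₂(42/83))
  = 0.9999 bits

0.9999 bits
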